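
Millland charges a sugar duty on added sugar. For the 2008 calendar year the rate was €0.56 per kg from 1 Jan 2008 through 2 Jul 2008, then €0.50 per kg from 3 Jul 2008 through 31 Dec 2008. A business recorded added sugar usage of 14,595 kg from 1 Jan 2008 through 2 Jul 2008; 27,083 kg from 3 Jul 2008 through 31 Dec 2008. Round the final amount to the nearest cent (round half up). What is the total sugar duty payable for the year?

€21,714.70

1 Jan – 2 Jul 2008: 14,595 kg at €0.56/kg → €8,173.20
3 Jul – 31 Dec 2008: 27,083 kg at €0.50/kg → €13,541.50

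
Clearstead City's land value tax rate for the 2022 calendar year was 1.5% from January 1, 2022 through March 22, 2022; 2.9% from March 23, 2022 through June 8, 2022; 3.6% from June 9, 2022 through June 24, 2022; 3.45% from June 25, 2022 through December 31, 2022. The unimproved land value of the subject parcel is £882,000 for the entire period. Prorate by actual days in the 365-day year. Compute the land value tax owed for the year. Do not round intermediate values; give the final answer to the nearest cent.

£25,633.58

January 1 – March 22, 2022: 81 days at 1.5% → £882,000 × 1.5% × 81/365 = £2,935.9726
March 23 – June 8, 2022: 78 days at 2.9% → £882,000 × 2.9% × 78/365 = £5,465.9836
June 9 – June 24, 2022: 16 days at 3.6% → £882,000 × 3.6% × 16/365 = £1,391.8685
June 25 – December 31, 2022: 190 days at 3.45% → £882,000 × 3.45% × 190/365 = £15,839.7534
Total = £25,633.5781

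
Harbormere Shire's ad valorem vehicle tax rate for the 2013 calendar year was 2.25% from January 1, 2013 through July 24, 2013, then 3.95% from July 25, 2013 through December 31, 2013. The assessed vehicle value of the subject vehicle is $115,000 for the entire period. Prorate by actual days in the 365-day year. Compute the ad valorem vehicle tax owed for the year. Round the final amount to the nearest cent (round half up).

$3,444.49

January 1 – July 24, 2013: 205 days at 2.25% → $115,000 × 2.25% × 205/365 = $1,453.2534
July 25 – December 31, 2013: 160 days at 3.95% → $115,000 × 3.95% × 160/365 = $1,991.2329
Total = $3,444.4863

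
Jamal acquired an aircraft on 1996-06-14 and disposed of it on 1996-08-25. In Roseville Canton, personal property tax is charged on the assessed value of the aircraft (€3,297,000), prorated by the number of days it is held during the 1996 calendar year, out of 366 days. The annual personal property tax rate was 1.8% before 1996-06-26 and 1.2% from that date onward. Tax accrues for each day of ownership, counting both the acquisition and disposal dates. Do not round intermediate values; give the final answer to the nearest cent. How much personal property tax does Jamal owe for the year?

1996-06-14 to 1996-06-25: 12 days at 1.8% → €3,297,000 × 1.8% × 12/366 = €1,945.7705
1996-06-26 to 1996-08-25: 61 days at 1.2% → €3,297,000 × 1.2% × 61/366 = €6,594.0000
Total = €8,539.7705

€8,539.77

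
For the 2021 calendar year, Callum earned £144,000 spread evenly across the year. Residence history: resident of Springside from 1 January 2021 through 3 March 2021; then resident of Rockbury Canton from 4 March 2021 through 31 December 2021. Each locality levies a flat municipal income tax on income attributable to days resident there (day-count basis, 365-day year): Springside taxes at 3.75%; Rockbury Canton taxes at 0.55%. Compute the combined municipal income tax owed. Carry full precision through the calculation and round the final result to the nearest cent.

£1,574.73

Springside, 1 January – 3 March 2021: 62 days → £144,000 × 3.75% × 62/365 = £917.2603
Rockbury Canton, 4 March – 31 December 2021: 303 days → £144,000 × 0.55% × 303/365 = £657.4685
Total = £1,574.7288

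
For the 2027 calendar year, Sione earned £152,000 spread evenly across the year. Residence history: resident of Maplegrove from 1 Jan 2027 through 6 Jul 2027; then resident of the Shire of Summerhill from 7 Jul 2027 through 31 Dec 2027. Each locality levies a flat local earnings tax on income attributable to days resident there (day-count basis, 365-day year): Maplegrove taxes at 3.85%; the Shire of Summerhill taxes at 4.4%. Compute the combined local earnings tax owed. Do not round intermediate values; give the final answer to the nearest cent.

£6,259.69

Maplegrove, 1 Jan – 6 Jul 2027: 187 days → £152,000 × 3.85% × 187/365 = £2,998.1479
The Shire of Summerhill, 7 Jul – 31 Dec 2027: 178 days → £152,000 × 4.4% × 178/365 = £3,261.5452
Total = £6,259.6932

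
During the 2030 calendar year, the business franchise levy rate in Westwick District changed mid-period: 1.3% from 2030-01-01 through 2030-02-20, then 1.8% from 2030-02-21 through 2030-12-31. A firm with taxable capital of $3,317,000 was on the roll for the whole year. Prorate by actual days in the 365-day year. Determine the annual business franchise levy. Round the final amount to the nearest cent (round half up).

$57,388.64

2030-01-01 to 2030-02-20: 51 days at 1.3% → $3,317,000 × 1.3% × 51/365 = $6,025.1260
2030-02-21 to 2030-12-31: 314 days at 1.8% → $3,317,000 × 1.8% × 314/365 = $51,363.5178
Total = $57,388.6438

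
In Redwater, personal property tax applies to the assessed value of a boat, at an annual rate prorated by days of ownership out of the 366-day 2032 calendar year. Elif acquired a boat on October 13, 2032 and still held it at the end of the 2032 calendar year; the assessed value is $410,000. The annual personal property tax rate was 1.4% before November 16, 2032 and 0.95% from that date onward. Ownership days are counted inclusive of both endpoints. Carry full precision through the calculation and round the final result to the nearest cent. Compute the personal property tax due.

$1,022.76

October 13 – November 15, 2032: 34 days at 1.4% → $410,000 × 1.4% × 34/366 = $533.2240
November 16 – December 31, 2032: 46 days at 0.95% → $410,000 × 0.95% × 46/366 = $489.5355
Total = $1,022.7596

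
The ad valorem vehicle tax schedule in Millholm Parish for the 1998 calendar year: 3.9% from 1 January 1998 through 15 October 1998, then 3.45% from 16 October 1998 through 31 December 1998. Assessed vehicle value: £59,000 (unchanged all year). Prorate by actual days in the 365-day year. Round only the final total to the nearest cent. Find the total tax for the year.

1 January – 15 October 1998: 288 days at 3.9% → £59,000 × 3.9% × 288/365 = £1,815.5836
16 October – 31 December 1998: 77 days at 3.45% → £59,000 × 3.45% × 77/365 = £429.4068
Total = £2,244.9904

£2,244.99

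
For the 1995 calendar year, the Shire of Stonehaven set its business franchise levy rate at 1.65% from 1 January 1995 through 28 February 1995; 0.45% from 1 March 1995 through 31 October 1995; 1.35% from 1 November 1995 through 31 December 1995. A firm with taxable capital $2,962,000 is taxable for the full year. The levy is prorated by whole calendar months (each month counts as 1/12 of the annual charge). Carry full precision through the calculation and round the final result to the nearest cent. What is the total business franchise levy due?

1 January – 28 February 1995: 2 months at 1.65% → $2,962,000 × 1.65% × 2/12 = $8,145.5000
1 March – 31 October 1995: 8 months at 0.45% → $2,962,000 × 0.45% × 8/12 = $8,886.0000
1 November – 31 December 1995: 2 months at 1.35% → $2,962,000 × 1.35% × 2/12 = $6,664.5000
Total = $23,696.0000

$23,696.00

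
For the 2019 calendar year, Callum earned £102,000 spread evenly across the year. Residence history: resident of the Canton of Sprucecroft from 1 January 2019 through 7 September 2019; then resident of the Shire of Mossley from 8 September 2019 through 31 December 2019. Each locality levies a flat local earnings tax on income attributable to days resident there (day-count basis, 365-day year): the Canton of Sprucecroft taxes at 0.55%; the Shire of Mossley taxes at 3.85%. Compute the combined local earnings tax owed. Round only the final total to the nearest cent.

The Canton of Sprucecroft, 1 January – 7 September 2019: 250 days → £102,000 × 0.55% × 250/365 = £384.2466
The Shire of Mossley, 8 September – 31 December 2019: 115 days → £102,000 × 3.85% × 115/365 = £1,237.2740
Total = £1,621.5205

£1,621.52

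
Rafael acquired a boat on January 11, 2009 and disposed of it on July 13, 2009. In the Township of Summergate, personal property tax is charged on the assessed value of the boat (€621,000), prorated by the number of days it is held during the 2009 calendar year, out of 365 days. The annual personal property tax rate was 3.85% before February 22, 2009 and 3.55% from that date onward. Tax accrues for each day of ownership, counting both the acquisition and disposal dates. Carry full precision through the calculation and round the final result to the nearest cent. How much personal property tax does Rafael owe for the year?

€11,327.72

January 11 – February 21, 2009: 42 days at 3.85% → €621,000 × 3.85% × 42/365 = €2,751.1151
February 22 – July 13, 2009: 142 days at 3.55% → €621,000 × 3.55% × 142/365 = €8,576.6055
Total = €11,327.7205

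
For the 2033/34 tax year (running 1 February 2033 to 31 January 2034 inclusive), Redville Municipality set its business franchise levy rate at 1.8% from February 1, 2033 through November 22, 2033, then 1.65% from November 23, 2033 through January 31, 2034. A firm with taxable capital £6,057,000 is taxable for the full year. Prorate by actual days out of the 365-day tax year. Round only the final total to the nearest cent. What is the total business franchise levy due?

£107,283.58

February 1 – November 22, 2033: 295 days at 1.8% → £6,057,000 × 1.8% × 295/365 = £88,116.9041
November 23, 2033 – January 31, 2034: 70 days at 1.65% → £6,057,000 × 1.65% × 70/365 = £19,166.6712
Total = £107,283.5753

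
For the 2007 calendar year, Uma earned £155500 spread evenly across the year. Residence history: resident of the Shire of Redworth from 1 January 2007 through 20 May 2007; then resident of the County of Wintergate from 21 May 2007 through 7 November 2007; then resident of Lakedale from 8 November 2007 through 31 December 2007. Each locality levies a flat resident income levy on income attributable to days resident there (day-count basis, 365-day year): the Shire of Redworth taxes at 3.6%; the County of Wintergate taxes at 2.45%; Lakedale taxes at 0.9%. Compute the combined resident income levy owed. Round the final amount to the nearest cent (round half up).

The Shire of Redworth, 1 January – 20 May 2007: 140 days → £155500 × 3.6% × 140/365 = £2147.1781
The County of Wintergate, 21 May – 7 November 2007: 171 days → £155500 × 2.45% × 171/365 = £1784.8418
Lakedale, 8 November – 31 December 2007: 54 days → £155500 × 0.9% × 54/365 = £207.0493
Total = £4139.0692

£4139.07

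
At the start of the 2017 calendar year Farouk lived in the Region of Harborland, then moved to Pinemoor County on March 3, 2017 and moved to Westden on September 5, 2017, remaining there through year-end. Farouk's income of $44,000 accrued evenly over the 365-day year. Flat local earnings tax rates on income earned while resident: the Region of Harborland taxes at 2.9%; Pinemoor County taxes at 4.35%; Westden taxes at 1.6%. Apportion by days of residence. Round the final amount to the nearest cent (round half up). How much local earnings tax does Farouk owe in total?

$1,416.20

The Region of Harborland, January 1 – March 2, 2017: 61 days → $44,000 × 2.9% × 61/365 = $213.2493
Pinemoor County, March 3 – September 4, 2017: 186 days → $44,000 × 4.35% × 186/365 = $975.3534
Westden, September 5 – December 31, 2017: 118 days → $44,000 × 1.6% × 118/365 = $227.5945
Total = $1,416.1973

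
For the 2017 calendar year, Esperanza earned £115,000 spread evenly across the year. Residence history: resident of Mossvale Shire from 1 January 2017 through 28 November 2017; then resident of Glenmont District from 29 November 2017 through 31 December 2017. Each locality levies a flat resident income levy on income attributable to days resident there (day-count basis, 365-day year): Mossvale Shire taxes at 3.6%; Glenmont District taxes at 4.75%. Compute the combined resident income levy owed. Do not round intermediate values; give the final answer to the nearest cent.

£4,259.57

Mossvale Shire, 1 January – 28 November 2017: 332 days → £115,000 × 3.6% × 332/365 = £3,765.6986
Glenmont District, 29 November – 31 December 2017: 33 days → £115,000 × 4.75% × 33/365 = £493.8699
Total = £4,259.5685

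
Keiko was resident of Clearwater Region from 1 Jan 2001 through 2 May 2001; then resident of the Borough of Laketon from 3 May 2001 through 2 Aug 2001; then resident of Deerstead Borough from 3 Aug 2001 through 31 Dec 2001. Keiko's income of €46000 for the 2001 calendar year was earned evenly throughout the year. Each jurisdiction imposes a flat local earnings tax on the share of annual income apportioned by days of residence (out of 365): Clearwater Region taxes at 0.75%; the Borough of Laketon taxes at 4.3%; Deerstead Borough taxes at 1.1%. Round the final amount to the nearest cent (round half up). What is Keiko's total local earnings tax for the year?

€823.21

Clearwater Region, 1 Jan – 2 May 2001: 122 days → €46000 × 0.75% × 122/365 = €115.3151
The Borough of Laketon, 3 May – 2 Aug 2001: 92 days → €46000 × 4.3% × 92/365 = €498.5644
Deerstead Borough, 3 Aug – 31 Dec 2001: 151 days → €46000 × 1.1% × 151/365 = €209.3315
Total = €823.2110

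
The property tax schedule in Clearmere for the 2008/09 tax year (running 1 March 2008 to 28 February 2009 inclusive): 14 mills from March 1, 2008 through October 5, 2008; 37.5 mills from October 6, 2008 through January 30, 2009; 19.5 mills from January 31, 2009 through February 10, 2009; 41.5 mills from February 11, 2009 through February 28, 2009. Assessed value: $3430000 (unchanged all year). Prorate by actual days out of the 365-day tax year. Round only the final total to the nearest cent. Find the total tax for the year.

$79077.95

March 1 – October 5, 2008: 219 days at 14 mills → $3430000 × 1.4% × 219/365 = $28812.0000
October 6, 2008 – January 30, 2009: 117 days at 37.5 mills → $3430000 × 3.75% × 117/365 = $41230.4795
January 31 – February 10, 2009: 11 days at 19.5 mills → $3430000 × 1.95% × 11/365 = $2015.7123
February 11 – February 28, 2009: 18 days at 41.5 mills → $3430000 × 4.15% × 18/365 = $7019.7534
Total = $79077.9452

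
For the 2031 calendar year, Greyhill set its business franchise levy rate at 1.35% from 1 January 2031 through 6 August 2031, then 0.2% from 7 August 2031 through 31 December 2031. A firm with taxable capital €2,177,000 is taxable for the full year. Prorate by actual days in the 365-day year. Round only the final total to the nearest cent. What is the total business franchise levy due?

€19,306.71

1 January – 6 August 2031: 218 days at 1.35% → €2,177,000 × 1.35% × 218/365 = €17,553.1808
7 August – 31 December 2031: 147 days at 0.2% → €2,177,000 × 0.2% × 147/365 = €1,753.5288
Total = €19,306.7096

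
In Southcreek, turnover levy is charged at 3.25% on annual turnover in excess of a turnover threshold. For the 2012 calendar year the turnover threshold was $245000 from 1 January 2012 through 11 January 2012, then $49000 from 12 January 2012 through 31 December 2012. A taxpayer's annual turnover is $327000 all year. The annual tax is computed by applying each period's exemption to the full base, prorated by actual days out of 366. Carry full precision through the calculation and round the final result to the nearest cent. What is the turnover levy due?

1 January – 11 January 2012: 11 days, exemption $245000 → ($327000 − $245000) × 3.25% × 11/366 = $80.0956
12 January – 31 December 2012: 355 days, exemption $49000 → ($327000 − $49000) × 3.25% × 355/366 = $8763.4563
Total = $8843.5519

$8843.55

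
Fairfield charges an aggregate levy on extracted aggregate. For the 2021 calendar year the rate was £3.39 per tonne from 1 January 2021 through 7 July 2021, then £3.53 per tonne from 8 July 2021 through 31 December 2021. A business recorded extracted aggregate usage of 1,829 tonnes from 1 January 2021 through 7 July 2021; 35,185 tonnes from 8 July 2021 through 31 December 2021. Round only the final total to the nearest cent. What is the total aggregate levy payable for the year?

1 January – 7 July 2021: 1,829 tonnes at £3.39/tonne → £6200.31
8 July – 31 December 2021: 35,185 tonnes at £3.53/tonne → £124203.05

£130403.36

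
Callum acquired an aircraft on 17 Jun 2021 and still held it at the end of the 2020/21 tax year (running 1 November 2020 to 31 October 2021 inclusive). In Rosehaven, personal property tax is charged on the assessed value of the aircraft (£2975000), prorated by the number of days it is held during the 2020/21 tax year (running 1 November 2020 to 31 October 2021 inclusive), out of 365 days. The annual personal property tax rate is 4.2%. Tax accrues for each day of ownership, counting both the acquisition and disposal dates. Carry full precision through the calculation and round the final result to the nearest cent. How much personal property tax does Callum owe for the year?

£46899.04

Days held (17 Jun – 31 Oct 2021): 137 out of 365
Tax = £2975000 × 4.2% × 137/365 = £46899.0411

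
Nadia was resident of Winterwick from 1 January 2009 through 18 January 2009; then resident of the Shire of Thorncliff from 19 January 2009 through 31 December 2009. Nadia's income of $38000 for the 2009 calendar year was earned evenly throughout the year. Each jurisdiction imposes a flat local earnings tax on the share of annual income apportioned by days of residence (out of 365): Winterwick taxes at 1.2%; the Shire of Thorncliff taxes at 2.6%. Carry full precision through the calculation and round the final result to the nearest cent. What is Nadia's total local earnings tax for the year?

Winterwick, 1 January – 18 January 2009: 18 days → $38000 × 1.2% × 18/365 = $22.4877
The Shire of Thorncliff, 19 January – 31 December 2009: 347 days → $38000 × 2.6% × 347/365 = $939.2767
Total = $961.7644

$961.76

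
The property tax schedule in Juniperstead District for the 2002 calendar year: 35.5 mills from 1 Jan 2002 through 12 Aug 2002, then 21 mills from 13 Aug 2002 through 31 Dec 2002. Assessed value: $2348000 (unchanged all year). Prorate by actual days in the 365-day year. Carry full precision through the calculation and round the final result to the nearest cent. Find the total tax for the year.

1 Jan – 12 Aug 2002: 224 days at 35.5 mills → $2348000 × 3.55% × 224/365 = $51154.2356
13 Aug – 31 Dec 2002: 141 days at 21 mills → $2348000 × 2.1% × 141/365 = $19047.7479
Total = $70201.9836

$70201.98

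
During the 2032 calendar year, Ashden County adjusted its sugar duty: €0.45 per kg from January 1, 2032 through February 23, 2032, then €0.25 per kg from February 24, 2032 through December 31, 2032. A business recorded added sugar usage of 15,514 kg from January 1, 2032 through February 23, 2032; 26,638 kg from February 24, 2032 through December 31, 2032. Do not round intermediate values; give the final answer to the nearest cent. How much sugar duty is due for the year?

January 1 – February 23, 2032: 15,514 kg at €0.45/kg → €6981.30
February 24 – December 31, 2032: 26,638 kg at €0.25/kg → €6659.50

€13640.80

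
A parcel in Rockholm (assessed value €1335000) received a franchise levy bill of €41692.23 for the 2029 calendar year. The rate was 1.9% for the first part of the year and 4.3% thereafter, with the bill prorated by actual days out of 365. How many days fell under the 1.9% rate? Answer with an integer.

Let d = days at the first rate; then 365 − d days at the second rate.
€1335000 × [1.9%·d + 4.3%·(365−d)] / 365 = €41692.23
Solving gives d = 179, so the new rate took effect on 29 June 2029.

179 days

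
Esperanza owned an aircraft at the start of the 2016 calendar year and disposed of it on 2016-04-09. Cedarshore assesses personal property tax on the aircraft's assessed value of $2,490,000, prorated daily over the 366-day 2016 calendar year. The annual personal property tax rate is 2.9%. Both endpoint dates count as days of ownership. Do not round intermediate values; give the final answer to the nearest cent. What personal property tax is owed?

Days held (2016-01-01 to 2016-04-09): 100 out of 366
Tax = $2,490,000 × 2.9% × 100/366 = $19,729.5082

$19,729.51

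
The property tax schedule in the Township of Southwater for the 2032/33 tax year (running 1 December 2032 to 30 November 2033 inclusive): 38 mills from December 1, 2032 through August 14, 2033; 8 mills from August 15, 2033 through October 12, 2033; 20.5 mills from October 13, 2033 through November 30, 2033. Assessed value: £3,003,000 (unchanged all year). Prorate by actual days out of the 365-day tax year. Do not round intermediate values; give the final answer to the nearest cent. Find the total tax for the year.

December 1, 2032 – August 14, 2033: 257 days at 38 mills → £3,003,000 × 3.8% × 257/365 = £80,348.7616
August 15 – October 12, 2033: 59 days at 8 mills → £3,003,000 × 0.8% × 59/365 = £3,883.3315
October 13 – November 30, 2033: 49 days at 20.5 mills → £3,003,000 × 2.05% × 49/365 = £8,264.4205
Total = £92,496.5137

£92,496.51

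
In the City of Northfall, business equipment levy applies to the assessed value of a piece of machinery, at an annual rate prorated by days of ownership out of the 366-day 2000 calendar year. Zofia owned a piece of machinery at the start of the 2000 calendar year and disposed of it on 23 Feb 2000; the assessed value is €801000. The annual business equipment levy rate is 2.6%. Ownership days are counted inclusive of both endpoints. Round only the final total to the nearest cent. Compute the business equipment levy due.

Days held (1 Jan – 23 Feb 2000): 54 out of 366
Tax = €801000 × 2.6% × 54/366 = €3072.6885

€3072.69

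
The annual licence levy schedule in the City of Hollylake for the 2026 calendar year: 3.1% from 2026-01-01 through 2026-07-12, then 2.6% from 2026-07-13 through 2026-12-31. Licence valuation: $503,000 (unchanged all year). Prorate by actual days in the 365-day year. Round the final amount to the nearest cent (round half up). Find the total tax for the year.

2026-01-01 to 2026-07-12: 193 days at 3.1% → $503,000 × 3.1% × 193/365 = $8,245.0658
2026-07-13 to 2026-12-31: 172 days at 2.6% → $503,000 × 2.6% × 172/365 = $6,162.7836
Total = $14,407.8493

$14,407.85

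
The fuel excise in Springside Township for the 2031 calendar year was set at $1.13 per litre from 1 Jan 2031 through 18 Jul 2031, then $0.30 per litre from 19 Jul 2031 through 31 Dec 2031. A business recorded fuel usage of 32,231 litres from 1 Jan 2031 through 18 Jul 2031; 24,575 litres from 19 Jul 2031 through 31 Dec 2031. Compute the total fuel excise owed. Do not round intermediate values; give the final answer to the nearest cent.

1 Jan – 18 Jul 2031: 32,231 litres at $1.13/litre → $36,421.03
19 Jul – 31 Dec 2031: 24,575 litres at $0.30/litre → $7,372.50

$43,793.53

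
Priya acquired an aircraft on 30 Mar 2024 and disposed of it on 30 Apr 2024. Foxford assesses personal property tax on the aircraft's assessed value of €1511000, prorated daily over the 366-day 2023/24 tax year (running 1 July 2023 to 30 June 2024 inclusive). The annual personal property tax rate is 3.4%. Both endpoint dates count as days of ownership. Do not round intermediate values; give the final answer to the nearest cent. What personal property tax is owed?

€4491.72

Days held (30 Mar – 30 Apr 2024): 32 out of 366
Tax = €1511000 × 3.4% × 32/366 = €4491.7158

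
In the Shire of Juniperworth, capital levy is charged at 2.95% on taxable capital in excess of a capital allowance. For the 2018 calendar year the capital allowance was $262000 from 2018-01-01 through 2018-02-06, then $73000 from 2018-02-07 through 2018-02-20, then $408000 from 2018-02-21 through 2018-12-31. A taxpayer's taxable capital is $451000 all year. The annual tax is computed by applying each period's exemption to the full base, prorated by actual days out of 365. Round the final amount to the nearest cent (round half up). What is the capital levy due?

2018-01-01 to 2018-02-06: 37 days, exemption $262000 → ($451000 − $262000) × 2.95% × 37/365 = $565.1877
2018-02-07 to 2018-02-20: 14 days, exemption $73000 → ($451000 − $73000) × 2.95% × 14/365 = $427.7096
2018-02-21 to 2018-12-31: 314 days, exemption $408000 → ($451000 − $408000) × 2.95% × 314/365 = $1091.2575
Total = $2084.1548

$2084.15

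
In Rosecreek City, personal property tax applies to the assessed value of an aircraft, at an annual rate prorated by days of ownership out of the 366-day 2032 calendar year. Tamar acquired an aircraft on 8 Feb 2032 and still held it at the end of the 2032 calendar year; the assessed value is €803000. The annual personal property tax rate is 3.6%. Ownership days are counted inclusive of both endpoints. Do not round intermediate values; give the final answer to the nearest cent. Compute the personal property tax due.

Days held (8 Feb – 31 Dec 2032): 328 out of 366
Tax = €803000 × 3.6% × 328/366 = €25906.6230

€25906.62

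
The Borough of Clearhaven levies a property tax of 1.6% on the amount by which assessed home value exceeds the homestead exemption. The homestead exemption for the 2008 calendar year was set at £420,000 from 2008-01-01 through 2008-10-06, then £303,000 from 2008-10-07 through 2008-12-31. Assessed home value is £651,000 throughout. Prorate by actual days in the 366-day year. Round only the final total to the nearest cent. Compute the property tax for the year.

2008-01-01 to 2008-10-06: 280 days, exemption £420,000 → (£651,000 − £420,000) × 1.6% × 280/366 = £2,827.5410
2008-10-07 to 2008-12-31: 86 days, exemption £303,000 → (£651,000 − £303,000) × 1.6% × 86/366 = £1,308.3279
Total = £4,135.8689

£4,135.87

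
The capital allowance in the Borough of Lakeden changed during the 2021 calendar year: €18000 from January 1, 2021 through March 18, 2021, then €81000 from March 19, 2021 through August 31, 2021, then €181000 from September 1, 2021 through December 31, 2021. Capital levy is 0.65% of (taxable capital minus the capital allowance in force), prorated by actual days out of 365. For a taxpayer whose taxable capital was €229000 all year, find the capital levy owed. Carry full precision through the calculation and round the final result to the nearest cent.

January 1 – March 18, 2021: 77 days, exemption €18000 → (€229000 − €18000) × 0.65% × 77/365 = €289.3301
March 19 – August 31, 2021: 166 days, exemption €81000 → (€229000 − €81000) × 0.65% × 166/365 = €437.5123
September 1 – December 31, 2021: 122 days, exemption €181000 → (€229000 − €181000) × 0.65% × 122/365 = €104.2849
Total = €831.1274

€831.13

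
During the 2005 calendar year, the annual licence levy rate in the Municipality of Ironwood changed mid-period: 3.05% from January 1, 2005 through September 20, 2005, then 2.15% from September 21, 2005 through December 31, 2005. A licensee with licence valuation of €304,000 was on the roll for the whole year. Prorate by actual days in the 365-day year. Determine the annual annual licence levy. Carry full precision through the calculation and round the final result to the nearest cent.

€8,507.42

January 1 – September 20, 2005: 263 days at 3.05% → €304,000 × 3.05% × 263/365 = €6,680.9205
September 21 – December 31, 2005: 102 days at 2.15% → €304,000 × 2.15% × 102/365 = €1,826.4986
Total = €8,507.4192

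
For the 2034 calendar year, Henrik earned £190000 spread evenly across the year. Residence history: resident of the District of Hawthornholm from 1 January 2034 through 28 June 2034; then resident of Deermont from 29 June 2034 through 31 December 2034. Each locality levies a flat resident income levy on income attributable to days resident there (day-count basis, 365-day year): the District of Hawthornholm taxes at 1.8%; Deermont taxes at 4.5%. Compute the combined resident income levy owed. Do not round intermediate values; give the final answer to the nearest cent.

The District of Hawthornholm, 1 January – 28 June 2034: 179 days → £190000 × 1.8% × 179/365 = £1677.2055
Deermont, 29 June – 31 December 2034: 186 days → £190000 × 4.5% × 186/365 = £4356.9863
Total = £6034.1918

£6034.19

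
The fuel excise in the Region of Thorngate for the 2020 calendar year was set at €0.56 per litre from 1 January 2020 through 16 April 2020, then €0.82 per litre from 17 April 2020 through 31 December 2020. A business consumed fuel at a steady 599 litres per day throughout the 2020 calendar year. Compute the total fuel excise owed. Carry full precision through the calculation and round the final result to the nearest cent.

1 January – 16 April 2020: 107 days × 599 litres/day = 64,093 litres at €0.56/litre → €35,892.08
17 April – 31 December 2020: 259 days × 599 litres/day = 155,141 litres at €0.82/litre → €127,215.62

€163,107.70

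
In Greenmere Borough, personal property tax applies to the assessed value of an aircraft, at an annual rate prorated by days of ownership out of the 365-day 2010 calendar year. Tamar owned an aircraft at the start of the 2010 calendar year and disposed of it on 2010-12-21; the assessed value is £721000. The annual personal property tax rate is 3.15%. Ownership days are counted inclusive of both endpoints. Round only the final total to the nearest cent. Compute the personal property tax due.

£22089.27

Days held (2010-01-01 to 2010-12-21): 355 out of 365
Tax = £721000 × 3.15% × 355/365 = £22089.2671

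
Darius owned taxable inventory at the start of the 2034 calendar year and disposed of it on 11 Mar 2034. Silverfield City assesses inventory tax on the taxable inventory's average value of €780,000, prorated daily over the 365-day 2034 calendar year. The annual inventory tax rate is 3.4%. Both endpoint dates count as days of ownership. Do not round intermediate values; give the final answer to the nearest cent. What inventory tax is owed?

€5,086.03

Days held (1 Jan – 11 Mar 2034): 70 out of 365
Tax = €780,000 × 3.4% × 70/365 = €5,086.0274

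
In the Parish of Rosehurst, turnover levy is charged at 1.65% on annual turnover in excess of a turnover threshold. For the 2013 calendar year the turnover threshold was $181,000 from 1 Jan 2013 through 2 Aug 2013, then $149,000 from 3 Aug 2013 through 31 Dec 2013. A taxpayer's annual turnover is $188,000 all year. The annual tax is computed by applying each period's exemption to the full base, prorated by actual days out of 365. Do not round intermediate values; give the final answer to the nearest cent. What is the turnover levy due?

$333.93

1 Jan – 2 Aug 2013: 214 days, exemption $181,000 → ($188,000 − $181,000) × 1.65% × 214/365 = $67.7178
3 Aug – 31 Dec 2013: 151 days, exemption $149,000 → ($188,000 − $149,000) × 1.65% × 151/365 = $266.2151
Total = $333.9329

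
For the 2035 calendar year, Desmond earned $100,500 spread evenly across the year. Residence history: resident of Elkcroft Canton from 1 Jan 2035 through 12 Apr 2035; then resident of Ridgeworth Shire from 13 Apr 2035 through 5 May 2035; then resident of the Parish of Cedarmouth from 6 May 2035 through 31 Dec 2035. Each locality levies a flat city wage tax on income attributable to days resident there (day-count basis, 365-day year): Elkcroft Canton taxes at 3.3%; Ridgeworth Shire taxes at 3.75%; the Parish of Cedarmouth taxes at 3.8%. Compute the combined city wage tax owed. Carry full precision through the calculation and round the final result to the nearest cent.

$3,675.41

Elkcroft Canton, 1 Jan – 12 Apr 2035: 102 days → $100,500 × 3.3% × 102/365 = $926.8027
Ridgeworth Shire, 13 Apr – 5 May 2035: 23 days → $100,500 × 3.75% × 23/365 = $237.4829
The Parish of Cedarmouth, 6 May – 31 Dec 2035: 240 days → $100,500 × 3.8% × 240/365 = $2,511.1233
Total = $3,675.4089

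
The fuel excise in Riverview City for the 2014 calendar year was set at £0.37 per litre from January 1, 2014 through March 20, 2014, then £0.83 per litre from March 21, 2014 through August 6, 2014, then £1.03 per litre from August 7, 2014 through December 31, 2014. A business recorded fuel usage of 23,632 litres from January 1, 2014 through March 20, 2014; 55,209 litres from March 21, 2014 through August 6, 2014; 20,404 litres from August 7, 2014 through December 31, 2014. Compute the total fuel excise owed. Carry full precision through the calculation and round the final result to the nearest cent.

January 1 – March 20, 2014: 23,632 litres at £0.37/litre → £8,743.84
March 21 – August 6, 2014: 55,209 litres at £0.83/litre → £45,823.47
August 7 – December 31, 2014: 20,404 litres at £1.03/litre → £21,016.12

£75,583.43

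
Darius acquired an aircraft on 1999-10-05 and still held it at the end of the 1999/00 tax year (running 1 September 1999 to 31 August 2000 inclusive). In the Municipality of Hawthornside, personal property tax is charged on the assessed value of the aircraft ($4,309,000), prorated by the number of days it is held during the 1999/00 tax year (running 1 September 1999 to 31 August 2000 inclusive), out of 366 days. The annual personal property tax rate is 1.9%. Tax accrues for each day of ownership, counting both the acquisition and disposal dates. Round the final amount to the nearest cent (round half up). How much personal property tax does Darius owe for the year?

Days held (1999-10-05 to 2000-08-31): 332 out of 366
Tax = $4,309,000 × 1.9% × 332/366 = $74,265.4973

$74,265.50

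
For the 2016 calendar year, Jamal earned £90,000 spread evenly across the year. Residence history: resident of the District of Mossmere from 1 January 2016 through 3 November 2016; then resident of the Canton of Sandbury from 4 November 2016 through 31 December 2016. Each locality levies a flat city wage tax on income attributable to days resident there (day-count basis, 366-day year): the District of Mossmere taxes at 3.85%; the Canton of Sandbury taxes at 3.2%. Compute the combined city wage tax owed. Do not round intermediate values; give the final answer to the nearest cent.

The District of Mossmere, 1 January – 3 November 2016: 308 days → £90,000 × 3.85% × 308/366 = £2,915.9016
The Canton of Sandbury, 4 November – 31 December 2016: 58 days → £90,000 × 3.2% × 58/366 = £456.3934
Total = £3,372.2951

£3,372.30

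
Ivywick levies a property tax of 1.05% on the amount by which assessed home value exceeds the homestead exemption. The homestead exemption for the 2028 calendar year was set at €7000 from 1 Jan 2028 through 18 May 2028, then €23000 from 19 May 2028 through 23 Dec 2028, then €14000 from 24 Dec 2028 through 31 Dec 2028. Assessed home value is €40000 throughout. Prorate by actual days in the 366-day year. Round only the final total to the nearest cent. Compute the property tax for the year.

1 Jan – 18 May 2028: 139 days, exemption €7000 → (€40000 − €7000) × 1.05% × 139/366 = €131.5943
19 May – 23 Dec 2028: 219 days, exemption €23000 → (€40000 − €23000) × 1.05% × 219/366 = €106.8074
24 Dec – 31 Dec 2028: 8 days, exemption €14000 → (€40000 − €14000) × 1.05% × 8/366 = €5.9672
Total = €244.3689

€244.37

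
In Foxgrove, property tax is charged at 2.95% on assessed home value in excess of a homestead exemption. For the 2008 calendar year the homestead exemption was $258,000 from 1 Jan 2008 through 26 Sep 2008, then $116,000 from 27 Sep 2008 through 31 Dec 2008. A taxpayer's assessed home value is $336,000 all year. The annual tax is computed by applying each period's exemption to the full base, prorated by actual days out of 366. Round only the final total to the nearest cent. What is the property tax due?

1 Jan – 26 Sep 2008: 270 days, exemption $258,000 → ($336,000 − $258,000) × 2.95% × 270/366 = $1,697.4590
27 Sep – 31 Dec 2008: 96 days, exemption $116,000 → ($336,000 − $116,000) × 2.95% × 96/366 = $1,702.2951
Total = $3,399.7541

$3,399.75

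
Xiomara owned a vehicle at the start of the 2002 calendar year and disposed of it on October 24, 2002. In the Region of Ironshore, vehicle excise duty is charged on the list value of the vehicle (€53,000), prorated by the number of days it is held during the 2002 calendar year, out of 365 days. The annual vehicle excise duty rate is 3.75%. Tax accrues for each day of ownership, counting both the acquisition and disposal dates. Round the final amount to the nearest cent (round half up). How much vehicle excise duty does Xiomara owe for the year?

€1,617.23

Days held (January 1 – October 24, 2002): 297 out of 365
Tax = €53,000 × 3.75% × 297/365 = €1,617.2260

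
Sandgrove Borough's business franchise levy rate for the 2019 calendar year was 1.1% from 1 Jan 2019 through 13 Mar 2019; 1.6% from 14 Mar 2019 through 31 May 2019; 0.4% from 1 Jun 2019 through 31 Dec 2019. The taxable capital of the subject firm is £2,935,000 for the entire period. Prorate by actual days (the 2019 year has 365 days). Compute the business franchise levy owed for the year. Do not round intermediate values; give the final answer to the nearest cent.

1 Jan – 13 Mar 2019: 72 days at 1.1% → £2,935,000 × 1.1% × 72/365 = £6,368.5479
14 Mar – 31 May 2019: 79 days at 1.6% → £2,935,000 × 1.6% × 79/365 = £10,163.9452
1 Jun – 31 Dec 2019: 214 days at 0.4% → £2,935,000 × 0.4% × 214/365 = £6,883.1781
Total = £23,415.6712

£23,415.67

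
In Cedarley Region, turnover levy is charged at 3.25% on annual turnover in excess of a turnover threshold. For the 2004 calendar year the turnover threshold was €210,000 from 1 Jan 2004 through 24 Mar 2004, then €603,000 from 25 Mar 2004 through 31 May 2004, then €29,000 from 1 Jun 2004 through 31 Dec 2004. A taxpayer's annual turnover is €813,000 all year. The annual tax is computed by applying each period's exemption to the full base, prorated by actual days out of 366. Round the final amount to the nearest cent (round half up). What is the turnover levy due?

1 Jan – 24 Mar 2004: 84 days, exemption €210,000 → (€813,000 − €210,000) × 3.25% × 84/366 = €4,497.7869
25 Mar – 31 May 2004: 68 days, exemption €603,000 → (€813,000 − €603,000) × 3.25% × 68/366 = €1,268.0328
1 Jun – 31 Dec 2004: 214 days, exemption €29,000 → (€813,000 − €29,000) × 3.25% × 214/366 = €14,898.1421
Total = €20,663.9617

€20,663.96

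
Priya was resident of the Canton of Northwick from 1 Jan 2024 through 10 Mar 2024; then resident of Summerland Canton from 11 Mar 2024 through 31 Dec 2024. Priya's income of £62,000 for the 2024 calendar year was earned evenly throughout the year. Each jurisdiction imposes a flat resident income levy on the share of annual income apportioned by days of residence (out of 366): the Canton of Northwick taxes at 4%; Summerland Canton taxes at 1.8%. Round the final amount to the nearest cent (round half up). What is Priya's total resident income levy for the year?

£1,376.87

The Canton of Northwick, 1 Jan – 10 Mar 2024: 70 days → £62,000 × 4% × 70/366 = £474.3169
Summerland Canton, 11 Mar – 31 Dec 2024: 296 days → £62,000 × 1.8% × 296/366 = £902.5574
Total = £1,376.8743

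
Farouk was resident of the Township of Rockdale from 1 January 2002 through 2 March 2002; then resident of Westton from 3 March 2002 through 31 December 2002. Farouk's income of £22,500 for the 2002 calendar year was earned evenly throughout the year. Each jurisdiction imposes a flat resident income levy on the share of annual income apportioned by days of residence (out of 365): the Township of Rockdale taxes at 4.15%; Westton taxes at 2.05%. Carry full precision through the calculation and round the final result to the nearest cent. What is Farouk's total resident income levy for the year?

£540.22

The Township of Rockdale, 1 January – 2 March 2002: 61 days → £22,500 × 4.15% × 61/365 = £156.0514
Westton, 3 March – 31 December 2002: 304 days → £22,500 × 2.05% × 304/365 = £384.1644
Total = £540.2158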